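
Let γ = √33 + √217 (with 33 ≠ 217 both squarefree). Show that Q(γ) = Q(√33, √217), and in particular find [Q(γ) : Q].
[Q(γ) : Q] = 4 (equivalently, Q(γ) = Q(√33, √217))

Obviously Q(γ) ⊆ Q(√33, √217), and [Q(√33, √217):Q] = 4 (since 33, 217 are distinct squarefree integers > 1 with 7161 not a perfect square). To show equality we compute the minimal polynomial of γ. From γ = √33 + √217: γ^2 = 33 + 2√(7161) + 217 = 250 + 2√(7161), so γ^2 - 250 = 2√(7161); squaring, (γ^2 - 250)^2 = 4·7161, i.e. γ^4 - 500γ^2 + 62500 - 28644 = 0, i.e. γ^4 - 500γ^2 + 33856 = 0. So γ is a root of x^4 - 500x^2 + 33856. This polynomial is irreducible over Q: it has no rational root (each ±√33 ± √217 is irrational), and any factorization into two quadratics over Q would force √(7161) ∈ Q (pairing opposite roots) or √33, √217 ∈ Q (other pairings), all impossible. Hence [Q(γ):Q] = 4 = [Q(√33, √217):Q], so Q(γ) = Q(√33, √217).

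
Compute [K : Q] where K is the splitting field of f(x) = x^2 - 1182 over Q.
[K : Q] = 2

f(x) = x^2 - 1182 factors as (x - √1182)(x + √1182). The splitting field is K = Q(√1182). Since 1182 is squarefree and > 1, it is not a perfect square, so x^2 - 1182 is irreducible over Q and [Q(√1182) : Q] = 2. Hence [K : Q] = 2.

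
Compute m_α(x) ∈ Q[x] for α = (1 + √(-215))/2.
m_α(x) = x^2 - x + 54

From 2α - 1 = √(-215), squaring gives (2α - 1)^2 = -215, i.e. 4α^2 - 4α + 1 = -215, so α^2 - α + (1 + 215)/4 = 0. Since -215 ≡ 1 (mod 4), (1 + 215)/4 = 54 ∈ Z. The polynomial x^2 - x + 54 has discriminant 1 - 4·(54) = -215, which is not a perfect square in Q (d = -215 is squarefree and ≠ 1), so x^2 - x + 54 is irreducible over Q. It is the minimal polynomial of α.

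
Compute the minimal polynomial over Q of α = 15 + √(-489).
m_α(x) = x^2 - 30x + 714

From α - 15 = √(-489), squaring gives (α - 15)^2 = -489, i.e. α^2 - 30α + 225 = -489, so α^2 - 30α + 714 = 0. The discriminant of x^2 - 30x + 714 is (-30)^2 - 4·(714) = 900 - 2856 = -1956, and 4·(-489) is not a perfect square in Q since -489 is squarefree and ≠ 1. Hence x^2 - 30x + 714 is irreducible over Q and is the minimal polynomial of α.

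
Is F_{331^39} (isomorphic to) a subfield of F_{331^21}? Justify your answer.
No: F_{331^39} is not a subfield of F_{331^21}

F_{p^m} embeds in F_{p^n} iff m | n. Here 39 ∤ 21 (since 21 = 0·39 + 21 with remainder 21 ≠ 0), so F_{331^39} is not a subfield of F_{331^21}. Equivalently: if it were, the tower law would give 39 = [F_{331^39}:F_331] dividing [F_{331^21}:F_331] = 21, contradiction.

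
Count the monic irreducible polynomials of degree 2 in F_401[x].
There are 80200 monic irreducible polynomials of degree 2 over F_401

Each element of F_{401^2} that lies in no proper subfield is a root of exactly one monic irreducible of degree 2 over F_401, and each such polynomial has 2 distinct roots in F_{401^2}. By Möbius inversion the count is N_401(2) = (1/2) Σ_{d|2} μ(2/d) · 401^d = (1/2)(μ(2)·401^1 + μ(1)·401^2) = 160400/2 = 80200.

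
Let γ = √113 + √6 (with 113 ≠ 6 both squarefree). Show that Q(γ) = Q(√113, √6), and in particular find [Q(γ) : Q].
[Q(γ) : Q] = 4 (equivalently, Q(γ) = Q(√113, √6))

Obviously Q(γ) ⊆ Q(√113, √6), and [Q(√113, √6):Q] = 4 (since 113, 6 are distinct squarefree integers > 1 with 678 not a perfect square). To show equality we compute the minimal polynomial of γ. From γ = √113 + √6: γ^2 = 113 + 2√(678) + 6 = 119 + 2√(678), so γ^2 - 119 = 2√(678); squaring, (γ^2 - 119)^2 = 4·678, i.e. γ^4 - 238γ^2 + 14161 - 2712 = 0, i.e. γ^4 - 238γ^2 + 11449 = 0. So γ is a root of x^4 - 238x^2 + 11449. This polynomial is irreducible over Q: it has no rational root (each ±√113 ± √6 is irrational), and any factorization into two quadratics over Q would force √(678) ∈ Q (pairing opposite roots) or √113, √6 ∈ Q (other pairings), all impossible. Hence [Q(γ):Q] = 4 = [Q(√113, √6):Q], so Q(γ) = Q(√113, √6).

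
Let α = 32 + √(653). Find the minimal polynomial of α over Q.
m_α(x) = x^2 - 64x + 371

From α - 32 = √(653), squaring gives (α - 32)^2 = 653, i.e. α^2 - 64α + 1024 = 653, so α^2 - 64α + 371 = 0. The discriminant of x^2 - 64x + 371 is (-64)^2 - 4·(371) = 4096 - 1484 = 2612, and 4·(653) is not a perfect square in Q since 653 is squarefree and ≠ 1. Hence x^2 - 64x + 371 is irreducible over Q and is the minimal polynomial of α.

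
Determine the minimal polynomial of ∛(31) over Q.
m_α(x) = x^3 - 31

α satisfies α^3 = 31, so x^3 - 31 annihilates α. By the rational root test, a rational root p/q (in lowest terms) of x^3 - 31 would satisfy p^3 = 31 q^3, forcing q = 1 and p^3 = 31; but 31 is not a perfect cube, contradiction. A monic cubic over Q with no rational root is irreducible (any nontrivial factorization would include a linear factor). Hence x^3 - 31 is the minimal polynomial of α, and in particular [Q(α):Q] = 3.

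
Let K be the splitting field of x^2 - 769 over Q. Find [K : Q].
[K : Q] = 2

f(x) = x^2 - 769 factors as (x - √769)(x + √769). The splitting field is K = Q(√769). Since 769 is squarefree and > 1, it is not a perfect square, so x^2 - 769 is irreducible over Q and [Q(√769) : Q] = 2. Hence [K : Q] = 2.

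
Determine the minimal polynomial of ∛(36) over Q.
m_α(x) = x^3 - 36

α satisfies α^3 = 36, so x^3 - 36 annihilates α. By the rational root test, a rational root p/q (in lowest terms) of x^3 - 36 would satisfy p^3 = 36 q^3, forcing q = 1 and p^3 = 36; but 36 is not a perfect cube, contradiction. A monic cubic over Q with no rational root is irreducible (any nontrivial factorization would include a linear factor). Hence x^3 - 36 is the minimal polynomial of α, and in particular [Q(α):Q] = 3.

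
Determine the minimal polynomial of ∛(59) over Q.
m_α(x) = x^3 - 59

α satisfies α^3 = 59, so x^3 - 59 annihilates α. By the rational root test, a rational root p/q (in lowest terms) of x^3 - 59 would satisfy p^3 = 59 q^3, forcing q = 1 and p^3 = 59; but 59 is not a perfect cube, contradiction. A monic cubic over Q with no rational root is irreducible (any nontrivial factorization would include a linear factor). Hence x^3 - 59 is the minimal polynomial of α, and in particular [Q(α):Q] = 3.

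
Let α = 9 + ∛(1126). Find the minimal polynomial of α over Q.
m_α(x) = x^3 - 27x^2 + 243x - 1855

Set β = α - 9 = ∛(1126), so β^3 = 1126. Then (α - 9)^3 - 1126 = 0, i.e. α is a root of g(x) = (x - 9)^3 - 1126 = x^3 - 27x^2 + 243x - 1855. Since g(x) = h(x - 9) where h(x) = x^3 - 1126, and h is irreducible over Q (because 1126 is not a perfect cube, so h has no rational root, and a monic cubic with no rational root is irreducible), g is also irreducible (irreducibility is preserved under the substitution x → x - 9). Hence m_α(x) = x^3 - 27x^2 + 243x - 1855.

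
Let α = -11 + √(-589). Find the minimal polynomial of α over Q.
m_α(x) = x^2 + 22x + 710

From α + 11 = √(-589), squaring gives (α + 11)^2 = -589, i.e. α^2 + 22α + 121 = -589, so α^2 + 22α + 710 = 0. The discriminant of x^2 + 22x + 710 is (22)^2 - 4·(710) = 484 - 2840 = -2356, and 4·(-589) is not a perfect square in Q since -589 is squarefree and ≠ 1. Hence x^2 + 22x + 710 is irreducible over Q and is the minimal polynomial of α.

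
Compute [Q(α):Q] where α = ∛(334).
[Q(α):Q] = 3

The minimal polynomial of α is x^3 - 334, irreducible over Q since 334 is not a perfect cube (so x^3 - 334 has no rational root). Hence [Q(α):Q] = deg(m_α) = 3.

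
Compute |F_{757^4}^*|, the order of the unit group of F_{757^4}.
|F_{757^4}^*| = 328385156400

F_{757^4} has 757^4 = 328385156401 elements; its multiplicative group consists of all nonzero elements, so |F_{757^4}^*| = 328385156401 - 1 = 328385156400. (It is cyclic since any finite subgroup of the multiplicative group of a field is cyclic.)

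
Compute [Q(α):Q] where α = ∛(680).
[Q(α):Q] = 3

The minimal polynomial of α is x^3 - 680, irreducible over Q since 680 is not a perfect cube (so x^3 - 680 has no rational root). Hence [Q(α):Q] = deg(m_α) = 3.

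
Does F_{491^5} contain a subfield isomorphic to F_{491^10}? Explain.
No: F_{491^10} is not a subfield of F_{491^5}

F_{p^m} embeds in F_{p^n} iff m | n. Here 10 ∤ 5 (since 5 = 0·10 + 5 with remainder 5 ≠ 0), so F_{491^10} is not a subfield of F_{491^5}. Equivalently: if it were, the tower law would give 10 = [F_{491^10}:F_491] dividing [F_{491^5}:F_491] = 5, contradiction.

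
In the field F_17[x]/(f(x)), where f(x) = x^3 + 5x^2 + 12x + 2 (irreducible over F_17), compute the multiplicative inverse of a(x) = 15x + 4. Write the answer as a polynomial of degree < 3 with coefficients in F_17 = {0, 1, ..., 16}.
a(x)^(-1) ≡ 3x^2 + 4x + 10 (mod f(x))

Since f is irreducible over F_17, F_17[x]/(f) is a field and a(x) ≠ 0 has an inverse. Apply the extended Euclidean algorithm to f(x) and a(x) in F_17[x]: f(x) = (8x^2 + 5x + 4)·a(x) + (3). The last nonzero remainder is the constant 3 = gcd(f, a) in F_17. Back-substituting through the division chain expresses 3 = s(x)·a(x) + t(x)·f(x) with s(x) ≡ 9x^2 + 12x + 13 (mod f), so (9x^2 + 12x + 13)·a(x) ≡ 3 (mod f). Multiplying by 3^(-1) ≡ 6 in F_17 gives a(x)^(-1) ≡ 6·(9x^2 + 12x + 13) ≡ 3x^2 + 4x + 10 (mod f). Check: (15x + 4)·(3x^2 + 4x + 10) = 11x^3 + 4x^2 + 13x + 6 ≡ 1 (mod x^3 + 5x^2 + 12x + 2).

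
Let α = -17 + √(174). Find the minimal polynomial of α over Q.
m_α(x) = x^2 + 34x + 115

From α + 17 = √(174), squaring gives (α + 17)^2 = 174, i.e. α^2 + 34α + 289 = 174, so α^2 + 34α + 115 = 0. The discriminant of x^2 + 34x + 115 is (34)^2 - 4·(115) = 1156 - 460 = 696, and 4·(174) is not a perfect square in Q since 174 is squarefree and ≠ 1. Hence x^2 + 34x + 115 is irreducible over Q and is the minimal polynomial of α.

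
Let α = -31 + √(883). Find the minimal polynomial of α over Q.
m_α(x) = x^2 + 62x + 78

From α + 31 = √(883), squaring gives (α + 31)^2 = 883, i.e. α^2 + 62α + 961 = 883, so α^2 + 62α + 78 = 0. The discriminant of x^2 + 62x + 78 is (62)^2 - 4·(78) = 3844 - 312 = 3532, and 4·(883) is not a perfect square in Q since 883 is squarefree and ≠ 1. Hence x^2 + 62x + 78 is irreducible over Q and is the minimal polynomial of α.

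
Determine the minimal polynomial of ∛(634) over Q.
m_α(x) = x^3 - 634

α satisfies α^3 = 634, so x^3 - 634 annihilates α. By the rational root test, a rational root p/q (in lowest terms) of x^3 - 634 would satisfy p^3 = 634 q^3, forcing q = 1 and p^3 = 634; but 634 is not a perfect cube, contradiction. A monic cubic over Q with no rational root is irreducible (any nontrivial factorization would include a linear factor). Hence x^3 - 634 is the minimal polynomial of α, and in particular [Q(α):Q] = 3.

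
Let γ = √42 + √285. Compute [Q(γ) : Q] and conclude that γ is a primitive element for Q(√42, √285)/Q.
[Q(γ) : Q] = 4 (equivalently, Q(γ) = Q(√42, √285))

Obviously Q(γ) ⊆ Q(√42, √285), and [Q(√42, √285):Q] = 4 (since 42, 285 are distinct squarefree integers > 1 with 11970 not a perfect square). To show equality we compute the minimal polynomial of γ. From γ = √42 + √285: γ^2 = 42 + 2√(11970) + 285 = 327 + 2√(11970), so γ^2 - 327 = 2√(11970); squaring, (γ^2 - 327)^2 = 4·11970, i.e. γ^4 - 654γ^2 + 106929 - 47880 = 0, i.e. γ^4 - 654γ^2 + 59049 = 0. So γ is a root of x^4 - 654x^2 + 59049. This polynomial is irreducible over Q: it has no rational root (each ±√42 ± √285 is irrational), and any factorization into two quadratics over Q would force √(11970) ∈ Q (pairing opposite roots) or √42, √285 ∈ Q (other pairings), all impossible. Hence [Q(γ):Q] = 4 = [Q(√42, √285):Q], so Q(γ) = Q(√42, √285).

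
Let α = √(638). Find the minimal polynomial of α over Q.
m_α(x) = x^2 - 638

α satisfies α^2 - 638 = 0, so x^2 - 638 annihilates α. Since d = 638 is squarefree and ≠ 1, it is not a perfect square in Q, so x^2 - 638 has no rational root and is therefore irreducible over Q (a degree-2 polynomial over a field is irreducible iff it has no root). Hence m_α(x) = x^2 - 638.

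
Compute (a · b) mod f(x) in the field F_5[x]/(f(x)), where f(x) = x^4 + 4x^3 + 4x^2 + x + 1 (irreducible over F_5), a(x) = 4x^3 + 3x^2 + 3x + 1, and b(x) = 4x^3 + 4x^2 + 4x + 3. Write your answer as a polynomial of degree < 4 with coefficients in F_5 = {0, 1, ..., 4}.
a · b ≡ 3x^3 + 4x + 3 (mod f(x))

Multiply in F_5[x]: a(x)·b(x) = (4x^3 + 3x^2 + 3x + 1)·(4x^3 + 4x^2 + 4x + 3) = x^6 + 3x^5 + 3x + 3. This has degree ≥ 4, so divide by f(x) over F_5: x^6 + 3x^5 + 3x + 3 = (x^2 + 4x)·(x^4 + 4x^3 + 4x^2 + x + 1) + (3x^3 + 4x + 3). Hence a·b ≡ 3x^3 + 4x + 3 (mod f). (F_5[x]/(f) is a field with 5^4 = 625 elements since f is irreducible of degree 4.)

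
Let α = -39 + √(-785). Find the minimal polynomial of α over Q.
m_α(x) = x^2 + 78x + 2306

From α + 39 = √(-785), squaring gives (α + 39)^2 = -785, i.e. α^2 + 78α + 1521 = -785, so α^2 + 78α + 2306 = 0. The discriminant of x^2 + 78x + 2306 is (78)^2 - 4·(2306) = 6084 - 9224 = -3140, and 4·(-785) is not a perfect square in Q since -785 is squarefree and ≠ 1. Hence x^2 + 78x + 2306 is irreducible over Q and is the minimal polynomial of α.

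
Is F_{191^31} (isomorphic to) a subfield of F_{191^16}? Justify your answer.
No: F_{191^31} is not a subfield of F_{191^16}

F_{p^m} embeds in F_{p^n} iff m | n. Here 31 ∤ 16 (since 16 = 0·31 + 16 with remainder 16 ≠ 0), so F_{191^31} is not a subfield of F_{191^16}. Equivalently: if it were, the tower law would give 31 = [F_{191^31}:F_191] dividing [F_{191^16}:F_191] = 16, contradiction.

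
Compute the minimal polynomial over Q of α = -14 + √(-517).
m_α(x) = x^2 + 28x + 713

From α + 14 = √(-517), squaring gives (α + 14)^2 = -517, i.e. α^2 + 28α + 196 = -517, so α^2 + 28α + 713 = 0. The discriminant of x^2 + 28x + 713 is (28)^2 - 4·(713) = 784 - 2852 = -2068, and 4·(-517) is not a perfect square in Q since -517 is squarefree and ≠ 1. Hence x^2 + 28x + 713 is irreducible over Q and is the minimal polynomial of α.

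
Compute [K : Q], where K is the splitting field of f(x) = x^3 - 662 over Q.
[K : Q] = 6

The roots of x^3 - 662 are ∛662, ω∛662, ω^2∛662 where ω = e^(2πi/3) is a primitive cube root of unity, so K = Q(∛662, ω). Now [Q(∛662):Q] = 3 (since 662 is not a perfect cube, x^3 - 662 is irreducible) and [Q(ω):Q] = 2. Both 2 and 3 divide [K:Q], and [K:Q] ≤ 3·2 = 6, so [K:Q] = 6. (Equivalently: Q(∛662) ⊂ R but ω ∉ R, so [K : Q(∛662)] = 2.)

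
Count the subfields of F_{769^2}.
F_{769^2} has 2 subfields

The subfields of F_{p^n} are exactly the fields F_{p^d} for d | n (each is the fixed field of the unique index-d subgroup of Gal(F_{p^n}/F_p) ≅ Z/nZ). The divisors of n = 2 are {1, 2}, giving 2 subfields: F_{769^1}, F_{769^2}.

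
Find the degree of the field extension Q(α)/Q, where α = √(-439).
[Q(α):Q] = 2

[Q(α):Q] equals the degree of the minimal polynomial of α. Here α^2 = -439 and x^2 + 439 is irreducible (d = -439 is squarefree, ≠ 1, hence not a square), so deg(m_α) = 2. Thus [Q(α):Q] = 2.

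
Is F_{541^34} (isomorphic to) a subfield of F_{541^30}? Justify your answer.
No: F_{541^34} is not a subfield of F_{541^30}

F_{p^m} embeds in F_{p^n} iff m | n. Here 34 ∤ 30 (since 30 = 0·34 + 30 with remainder 30 ≠ 0), so F_{541^34} is not a subfield of F_{541^30}. Equivalently: if it were, the tower law would give 34 = [F_{541^34}:F_541] dividing [F_{541^30}:F_541] = 30, contradiction.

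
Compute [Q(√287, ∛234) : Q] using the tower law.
[Q(√287, ∛234) : Q] = 6

Let L = Q(√287, ∛234). Since Q(√287) ⊂ L and [Q(√287):Q] = 2, the tower law gives 2 | [L:Q]. Likewise Q(∛234) ⊂ L with [Q(∛234):Q] = 3 (because 234 is not a perfect cube), so 3 | [L:Q]. As gcd(2,3) = 1, [L:Q] is divisible by 6. Conversely L is generated over Q by √287 and ∛234, so [L:Q] ≤ 2·3 = 6. Therefore [Q(√287, ∛234) : Q] = 6.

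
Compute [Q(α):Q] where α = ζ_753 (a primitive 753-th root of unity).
[Q(α):Q] = 500

The minimal polynomial of ζ_753 over Q is the 753-th cyclotomic polynomial Φ_753(x), which is irreducible over Q and has degree φ(753) = 500. Hence [Q(α):Q] = φ(753) = 500.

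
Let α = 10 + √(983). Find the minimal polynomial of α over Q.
m_α(x) = x^2 - 20x - 883

From α - 10 = √(983), squaring gives (α - 10)^2 = 983, i.e. α^2 - 20α + 100 = 983, so α^2 - 20α - 883 = 0. The discriminant of x^2 - 20x - 883 is (-20)^2 - 4·(-883) = 400 + 3532 = 3932, and 4·(983) is not a perfect square in Q since 983 is squarefree and ≠ 1. Hence x^2 - 20x - 883 is irreducible over Q and is the minimal polynomial of α.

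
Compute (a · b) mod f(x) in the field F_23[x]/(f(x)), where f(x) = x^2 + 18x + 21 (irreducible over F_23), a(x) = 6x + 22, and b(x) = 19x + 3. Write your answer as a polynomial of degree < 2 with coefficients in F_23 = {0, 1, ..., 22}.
a · b ≡ 17x + 18 (mod f(x))

Multiply in F_23[x]: a(x)·b(x) = (6x + 22)·(19x + 3) = 22x^2 + 22x + 20. This has degree ≥ 2, so divide by f(x) over F_23: 22x^2 + 22x + 20 = (22)·(x^2 + 18x + 21) + (17x + 18). Hence a·b ≡ 17x + 18 (mod f). (F_23[x]/(f) is a field with 23^2 = 529 elements since f is irreducible of degree 2.)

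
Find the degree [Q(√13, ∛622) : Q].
[Q(√13, ∛622) : Q] = 6

Let L = Q(√13, ∛622). Since Q(√13) ⊂ L and [Q(√13):Q] = 2, the tower law gives 2 | [L:Q]. Likewise Q(∛622) ⊂ L with [Q(∛622):Q] = 3 (because 622 is not a perfect cube), so 3 | [L:Q]. As gcd(2,3) = 1, [L:Q] is divisible by 6. Conversely L is generated over Q by √13 and ∛622, so [L:Q] ≤ 2·3 = 6. Therefore [Q(√13, ∛622) : Q] = 6.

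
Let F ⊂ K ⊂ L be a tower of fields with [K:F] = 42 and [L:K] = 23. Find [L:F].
[L:F] = 966

The tower law says that for any tower of field extensions F ⊂ K ⊂ L with finite degrees, [L:F] = [L:K] · [K:F]. Here this gives [L:F] = 23 · 42 = 966.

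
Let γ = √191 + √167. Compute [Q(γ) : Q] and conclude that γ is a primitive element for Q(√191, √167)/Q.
[Q(γ) : Q] = 4 (equivalently, Q(γ) = Q(√191, √167))

Obviously Q(γ) ⊆ Q(√191, √167), and [Q(√191, √167):Q] = 4 (since 191, 167 are distinct squarefree integers > 1 with 31897 not a perfect square). To show equality we compute the minimal polynomial of γ. From γ = √191 + √167: γ^2 = 191 + 2√(31897) + 167 = 358 + 2√(31897), so γ^2 - 358 = 2√(31897); squaring, (γ^2 - 358)^2 = 4·31897, i.e. γ^4 - 716γ^2 + 128164 - 127588 = 0, i.e. γ^4 - 716γ^2 + 576 = 0. So γ is a root of x^4 - 716x^2 + 576. This polynomial is irreducible over Q: it has no rational root (each ±√191 ± √167 is irrational), and any factorization into two quadratics over Q would force √(31897) ∈ Q (pairing opposite roots) or √191, √167 ∈ Q (other pairings), all impossible. Hence [Q(γ):Q] = 4 = [Q(√191, √167):Q], so Q(γ) = Q(√191, √167).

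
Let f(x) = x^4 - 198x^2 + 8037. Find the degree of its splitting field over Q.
[K : Q] = 4

Solving the quadratic in x^2: x^2 = (198 ± √(198^2 - 4·8037))/2 = (198 ± √7056)/2 = (198 ± 84)/2, giving x^2 = 141 or x^2 = 57. So f(x) = (x^2 - 141)(x^2 - 57) and the roots of f are ±√141, ±√57. Hence the splitting field is K = Q(√141, √57). Since 141 and 57 are distinct squarefree integers > 1, their product 8037 is not a perfect square, so √57 ∉ Q(√141). By the tower law [K:Q] = [Q(√141,√57):Q(√141)] · [Q(√141):Q] = 2 · 2 = 4.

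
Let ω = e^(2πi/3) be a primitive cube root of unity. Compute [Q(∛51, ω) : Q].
[Q(∛51, ω) : Q] = 6

[Q(∛51):Q] = 3 (min poly x^3 - 51, irreducible since 51 is not a perfect cube). [Q(ω):Q] = 2 (min poly x^2 + x + 1). Since Q(∛51) ⊂ R and ω ∉ R, we have ω ∉ Q(∛51), so x^2 + x + 1 remains irreducible over Q(∛51) and [Q(∛51, ω) : Q(∛51)] = 2. By the tower law, [Q(∛51, ω) : Q] = 3 · 2 = 6. (In fact Q(∛51, ω) is the splitting field of x^3 - 51 over Q.)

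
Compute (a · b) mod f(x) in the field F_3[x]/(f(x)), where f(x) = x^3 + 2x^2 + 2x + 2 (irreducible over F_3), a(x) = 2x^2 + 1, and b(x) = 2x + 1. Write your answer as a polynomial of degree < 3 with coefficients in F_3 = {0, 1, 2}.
a · b ≡ 2 (mod f(x))

Multiply in F_3[x]: a(x)·b(x) = (2x^2 + 1)·(2x + 1) = x^3 + 2x^2 + 2x + 1. This has degree ≥ 3, so divide by f(x) over F_3: x^3 + 2x^2 + 2x + 1 = (1)·(x^3 + 2x^2 + 2x + 2) + (2). Hence a·b ≡ 2 (mod f). (F_3[x]/(f) is a field with 3^3 = 27 elements since f is irreducible of degree 3.)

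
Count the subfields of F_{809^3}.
F_{809^3} has 2 subfields

The subfields of F_{p^n} are exactly the fields F_{p^d} for d | n (each is the fixed field of the unique index-d subgroup of Gal(F_{p^n}/F_p) ≅ Z/nZ). The divisors of n = 3 are {1, 3}, giving 2 subfields: F_{809^1}, F_{809^3}.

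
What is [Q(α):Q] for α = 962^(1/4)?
[Q(α):Q] = 4

α is a root of x^4 - 962. By Eisenstein's criterion at the prime p = 2 (which divides the constant term 962 but p^2 = 4 does not, since 962 is squarefree), x^4 - 962 is irreducible over Q. Hence [Q(α):Q] = 4.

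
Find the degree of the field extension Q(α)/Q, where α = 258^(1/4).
[Q(α):Q] = 4

α is a root of x^4 - 258. By Eisenstein's criterion at the prime p = 2 (which divides the constant term 258 but p^2 = 4 does not, since 258 is squarefree), x^4 - 258 is irreducible over Q. Hence [Q(α):Q] = 4.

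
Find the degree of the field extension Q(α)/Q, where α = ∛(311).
[Q(α):Q] = 3

The minimal polynomial of α is x^3 - 311, irreducible over Q since 311 is not a perfect cube (so x^3 - 311 has no rational root). Hence [Q(α):Q] = deg(m_α) = 3.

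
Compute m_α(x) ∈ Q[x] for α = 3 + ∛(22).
m_α(x) = x^3 - 9x^2 + 27x - 49

Set β = α - 3 = ∛(22), so β^3 = 22. Then (α - 3)^3 - 22 = 0, i.e. α is a root of g(x) = (x - 3)^3 - 22 = x^3 - 9x^2 + 27x - 49. Since g(x) = h(x - 3) where h(x) = x^3 - 22, and h is irreducible over Q (because 22 is not a perfect cube, so h has no rational root, and a monic cubic with no rational root is irreducible), g is also irreducible (irreducibility is preserved under the substitution x → x - 3). Hence m_α(x) = x^3 - 9x^2 + 27x - 49.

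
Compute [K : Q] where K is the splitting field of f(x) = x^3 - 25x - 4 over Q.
[K : Q] = 6

By the rational root test, any rational root of the monic integer polynomial f(x) = x^3 - 25x - 4 must be an integer dividing the constant term -4, i.e. one of ±{1, 2, 4}. Evaluating: f(1) = -28, f(-1) = 20, f(2) = -46, f(-2) = 38, f(4) = -40, f(-4) = 32; none is 0, so f has no rational root and is therefore irreducible over Q (a cubic with no linear factor over a field is irreducible). For an irreducible cubic, the Galois group is A_3 or S_3 according as the discriminant disc(f) = -4a^3 - 27b^2 = -4·(-25)^3 - 27·(-4)^2 = 62068 is or is not a square in Q. Here disc(f) = 62068 is not a perfect square in Q, so the Galois group of f over Q is not contained in A_3 and must be all of S_3. The splitting field has degree |S_3| = 6 over Q, so [K : Q] = 6.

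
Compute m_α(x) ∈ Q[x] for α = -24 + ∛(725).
m_α(x) = x^3 + 72x^2 + 1728x + 13099

Set β = α + 24 = ∛(725), so β^3 = 725. Then (α + 24)^3 - 725 = 0, i.e. α is a root of g(x) = (x + 24)^3 - 725 = x^3 + 72x^2 + 1728x + 13099. Since g(x) = h(x + 24) where h(x) = x^3 - 725, and h is irreducible over Q (because 725 is not a perfect cube, so h has no rational root, and a monic cubic with no rational root is irreducible), g is also irreducible (irreducibility is preserved under the substitution x → x + 24). Hence m_α(x) = x^3 + 72x^2 + 1728x + 13099.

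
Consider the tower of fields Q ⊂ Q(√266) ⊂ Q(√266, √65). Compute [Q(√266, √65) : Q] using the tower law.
[Q(√266, √65) : Q] = 4

[Q(√266):Q] = 2 (min poly x^2 - 266, irreducible since 266 is squarefree > 1). For the top step, suppose √65 ∈ Q(√266), say √65 = c + d√266 with c, d ∈ Q. Squaring: 65 = c^2 + 266d^2 + 2cd√266. Since √266 ∉ Q this forces 2cd = 0. If d = 0 then √65 = c ∈ Q, contradicting 65 squarefree > 1. If c = 0 then 65 = 266d^2, so 266·65 = (266d)^2 is a perfect square in Q — but 266·65 = 17290 is not a perfect square (since 266 and 65 are distinct squarefree integers). Contradiction. Hence √65 ∉ Q(√266), so x^2 - 65 stays irreducible over Q(√266) and [Q(√266, √65) : Q(√266)] = 2. By the tower law, [Q(√266, √65) : Q] = 2 · 2 = 4.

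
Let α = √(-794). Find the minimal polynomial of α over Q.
m_α(x) = x^2 + 794

α satisfies α^2 + 794 = 0, so x^2 + 794 annihilates α. Since d = -794 is squarefree and ≠ 1, it is not a perfect square in Q, so x^2 + 794 has no rational root and is therefore irreducible over Q (a degree-2 polynomial over a field is irreducible iff it has no root). Hence m_α(x) = x^2 + 794.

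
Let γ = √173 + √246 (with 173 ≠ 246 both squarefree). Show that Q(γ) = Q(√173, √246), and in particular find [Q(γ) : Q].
[Q(γ) : Q] = 4 (equivalently, Q(γ) = Q(√173, √246))

Obviously Q(γ) ⊆ Q(√173, √246), and [Q(√173, √246):Q] = 4 (since 173, 246 are distinct squarefree integers > 1 with 42558 not a perfect square). To show equality we compute the minimal polynomial of γ. From γ = √173 + √246: γ^2 = 173 + 2√(42558) + 246 = 419 + 2√(42558), so γ^2 - 419 = 2√(42558); squaring, (γ^2 - 419)^2 = 4·42558, i.e. γ^4 - 838γ^2 + 175561 - 170232 = 0, i.e. γ^4 - 838γ^2 + 5329 = 0. So γ is a root of x^4 - 838x^2 + 5329. This polynomial is irreducible over Q: it has no rational root (each ±√173 ± √246 is irrational), and any factorization into two quadratics over Q would force √(42558) ∈ Q (pairing opposite roots) or √173, √246 ∈ Q (other pairings), all impossible. Hence [Q(γ):Q] = 4 = [Q(√173, √246):Q], so Q(γ) = Q(√173, √246).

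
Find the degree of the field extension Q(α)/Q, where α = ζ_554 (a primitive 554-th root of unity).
[Q(α):Q] = 276

The minimal polynomial of ζ_554 over Q is the 554-th cyclotomic polynomial Φ_554(x), which is irreducible over Q and has degree φ(554) = 276. Hence [Q(α):Q] = φ(554) = 276.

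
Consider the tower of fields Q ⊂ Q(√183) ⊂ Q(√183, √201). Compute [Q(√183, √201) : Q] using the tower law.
[Q(√183, √201) : Q] = 4

[Q(√183):Q] = 2 (min poly x^2 - 183, irreducible since 183 is squarefree > 1). For the top step, suppose √201 ∈ Q(√183), say √201 = c + d√183 with c, d ∈ Q. Squaring: 201 = c^2 + 183d^2 + 2cd√183. Since √183 ∉ Q this forces 2cd = 0. If d = 0 then √201 = c ∈ Q, contradicting 201 squarefree > 1. If c = 0 then 201 = 183d^2, so 183·201 = (183d)^2 is a perfect square in Q — but 183·201 = 36783 is not a perfect square (since 183 and 201 are distinct squarefree integers). Contradiction. Hence √201 ∉ Q(√183), so x^2 - 201 stays irreducible over Q(√183) and [Q(√183, √201) : Q(√183)] = 2. By the tower law, [Q(√183, √201) : Q] = 2 · 2 = 4.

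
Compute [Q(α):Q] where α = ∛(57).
[Q(α):Q] = 3

The minimal polynomial of α is x^3 - 57, irreducible over Q since 57 is not a perfect cube (so x^3 - 57 has no rational root). Hence [Q(α):Q] = deg(m_α) = 3.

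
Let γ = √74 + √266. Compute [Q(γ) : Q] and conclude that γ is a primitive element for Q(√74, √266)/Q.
[Q(γ) : Q] = 4 (equivalently, Q(γ) = Q(√74, √266))

Obviously Q(γ) ⊆ Q(√74, √266), and [Q(√74, √266):Q] = 4 (since 74, 266 are distinct squarefree integers > 1 with 19684 not a perfect square). To show equality we compute the minimal polynomial of γ. From γ = √74 + √266: γ^2 = 74 + 2√(19684) + 266 = 340 + 2√(19684), so γ^2 - 340 = 2√(19684); squaring, (γ^2 - 340)^2 = 4·19684, i.e. γ^4 - 680γ^2 + 115600 - 78736 = 0, i.e. γ^4 - 680γ^2 + 36864 = 0. So γ is a root of x^4 - 680x^2 + 36864. This polynomial is irreducible over Q: it has no rational root (each ±√74 ± √266 is irrational), and any factorization into two quadratics over Q would force √(19684) ∈ Q (pairing opposite roots) or √74, √266 ∈ Q (other pairings), all impossible. Hence [Q(γ):Q] = 4 = [Q(√74, √266):Q], so Q(γ) = Q(√74, √266).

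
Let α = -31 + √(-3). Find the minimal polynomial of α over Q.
m_α(x) = x^2 + 62x + 964

From α + 31 = √(-3), squaring gives (α + 31)^2 = -3, i.e. α^2 + 62α + 961 = -3, so α^2 + 62α + 964 = 0. The discriminant of x^2 + 62x + 964 is (62)^2 - 4·(964) = 3844 - 3856 = -12, and 4·(-3) is not a perfect square in Q since -3 is squarefree and ≠ 1. Hence x^2 + 62x + 964 is irreducible over Q and is the minimal polynomial of α.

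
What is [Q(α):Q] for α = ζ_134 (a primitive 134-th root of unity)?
[Q(α):Q] = 66

The minimal polynomial of ζ_134 over Q is the 134-th cyclotomic polynomial Φ_134(x), which is irreducible over Q and has degree φ(134) = 66. Hence [Q(α):Q] = φ(134) = 66.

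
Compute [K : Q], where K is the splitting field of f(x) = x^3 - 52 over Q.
[K : Q] = 6

The roots of x^3 - 52 are ∛52, ω∛52, ω^2∛52 where ω = e^(2πi/3) is a primitive cube root of unity, so K = Q(∛52, ω). Now [Q(∛52):Q] = 3 (since 52 is not a perfect cube, x^3 - 52 is irreducible) and [Q(ω):Q] = 2. Both 2 and 3 divide [K:Q], and [K:Q] ≤ 3·2 = 6, so [K:Q] = 6. (Equivalently: Q(∛52) ⊂ R but ω ∉ R, so [K : Q(∛52)] = 2.)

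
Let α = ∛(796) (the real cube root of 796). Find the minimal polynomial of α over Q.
m_α(x) = x^3 - 796

α satisfies α^3 = 796, so x^3 - 796 annihilates α. By the rational root test, a rational root p/q (in lowest terms) of x^3 - 796 would satisfy p^3 = 796 q^3, forcing q = 1 and p^3 = 796; but 796 is not a perfect cube, contradiction. A monic cubic over Q with no rational root is irreducible (any nontrivial factorization would include a linear factor). Hence x^3 - 796 is the minimal polynomial of α, and in particular [Q(α):Q] = 3.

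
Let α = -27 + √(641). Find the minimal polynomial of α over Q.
m_α(x) = x^2 + 54x + 88

From α + 27 = √(641), squaring gives (α + 27)^2 = 641, i.e. α^2 + 54α + 729 = 641, so α^2 + 54α + 88 = 0. The discriminant of x^2 + 54x + 88 is (54)^2 - 4·(88) = 2916 - 352 = 2564, and 4·(641) is not a perfect square in Q since 641 is squarefree and ≠ 1. Hence x^2 + 54x + 88 is irreducible over Q and is the minimal polynomial of α.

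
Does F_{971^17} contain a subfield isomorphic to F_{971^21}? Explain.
No: F_{971^21} is not a subfield of F_{971^17}

F_{p^m} embeds in F_{p^n} iff m | n. Here 21 ∤ 17 (since 17 = 0·21 + 17 with remainder 17 ≠ 0), so F_{971^21} is not a subfield of F_{971^17}. Equivalently: if it were, the tower law would give 21 = [F_{971^21}:F_971] dividing [F_{971^17}:F_971] = 17, contradiction.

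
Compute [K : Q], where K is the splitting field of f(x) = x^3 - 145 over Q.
[K : Q] = 6

The roots of x^3 - 145 are ∛145, ω∛145, ω^2∛145 where ω = e^(2πi/3) is a primitive cube root of unity, so K = Q(∛145, ω). Now [Q(∛145):Q] = 3 (since 145 is not a perfect cube, x^3 - 145 is irreducible) and [Q(ω):Q] = 2. Both 2 and 3 divide [K:Q], and [K:Q] ≤ 3·2 = 6, so [K:Q] = 6. (Equivalently: Q(∛145) ⊂ R but ω ∉ R, so [K : Q(∛145)] = 2.)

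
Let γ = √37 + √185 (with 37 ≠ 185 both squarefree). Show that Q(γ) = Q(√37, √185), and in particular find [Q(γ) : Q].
[Q(γ) : Q] = 4 (equivalently, Q(γ) = Q(√37, √185))

Obviously Q(γ) ⊆ Q(√37, √185), and [Q(√37, √185):Q] = 4 (since 37, 185 are distinct squarefree integers > 1 with 6845 not a perfect square). To show equality we compute the minimal polynomial of γ. From γ = √37 + √185: γ^2 = 37 + 2√(6845) + 185 = 222 + 2√(6845), so γ^2 - 222 = 2√(6845); squaring, (γ^2 - 222)^2 = 4·6845, i.e. γ^4 - 444γ^2 + 49284 - 27380 = 0, i.e. γ^4 - 444γ^2 + 21904 = 0. So γ is a root of x^4 - 444x^2 + 21904. This polynomial is irreducible over Q: it has no rational root (each ±√37 ± √185 is irrational), and any factorization into two quadratics over Q would force √(6845) ∈ Q (pairing opposite roots) or √37, √185 ∈ Q (other pairings), all impossible. Hence [Q(γ):Q] = 4 = [Q(√37, √185):Q], so Q(γ) = Q(√37, √185).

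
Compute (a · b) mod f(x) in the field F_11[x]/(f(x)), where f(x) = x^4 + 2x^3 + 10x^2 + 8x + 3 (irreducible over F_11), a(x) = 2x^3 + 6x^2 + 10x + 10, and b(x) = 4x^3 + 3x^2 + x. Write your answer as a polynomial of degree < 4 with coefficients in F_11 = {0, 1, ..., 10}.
a · b ≡ x^3 + 10x^2 + 1 (mod f(x))

Multiply in F_11[x]: a(x)·b(x) = (2x^3 + 6x^2 + 10x + 10)·(4x^3 + 3x^2 + x) = 8x^6 + 8x^5 + 5x^4 + 10x^3 + 7x^2 + 10x. This has degree ≥ 4, so divide by f(x) over F_11: 8x^6 + 8x^5 + 5x^4 + 10x^3 + 7x^2 + 10x = (8x^2 + 3x + 7)·(x^4 + 2x^3 + 10x^2 + 8x + 3) + (x^3 + 10x^2 + 1). Hence a·b ≡ x^3 + 10x^2 + 1 (mod f). (F_11[x]/(f) is a field with 11^4 = 14641 elements since f is irreducible of degree 4.)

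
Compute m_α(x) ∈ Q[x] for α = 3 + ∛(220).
m_α(x) = x^3 - 9x^2 + 27x - 247

Set β = α - 3 = ∛(220), so β^3 = 220. Then (α - 3)^3 - 220 = 0, i.e. α is a root of g(x) = (x - 3)^3 - 220 = x^3 - 9x^2 + 27x - 247. Since g(x) = h(x - 3) where h(x) = x^3 - 220, and h is irreducible over Q (because 220 is not a perfect cube, so h has no rational root, and a monic cubic with no rational root is irreducible), g is also irreducible (irreducibility is preserved under the substitution x → x - 3). Hence m_α(x) = x^3 - 9x^2 + 27x - 247.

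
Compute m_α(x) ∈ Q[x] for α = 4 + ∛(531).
m_α(x) = x^3 - 12x^2 + 48x - 595

Set β = α - 4 = ∛(531), so β^3 = 531. Then (α - 4)^3 - 531 = 0, i.e. α is a root of g(x) = (x - 4)^3 - 531 = x^3 - 12x^2 + 48x - 595. Since g(x) = h(x - 4) where h(x) = x^3 - 531, and h is irreducible over Q (because 531 is not a perfect cube, so h has no rational root, and a monic cubic with no rational root is irreducible), g is also irreducible (irreducibility is preserved under the substitution x → x - 4). Hence m_α(x) = x^3 - 12x^2 + 48x - 595.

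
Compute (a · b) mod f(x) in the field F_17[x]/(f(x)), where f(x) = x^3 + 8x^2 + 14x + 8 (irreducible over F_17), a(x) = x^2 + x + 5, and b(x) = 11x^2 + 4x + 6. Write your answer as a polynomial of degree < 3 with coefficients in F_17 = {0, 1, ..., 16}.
a · b ≡ 2x^2 + 8x + 2 (mod f(x))

Multiply in F_17[x]: a(x)·b(x) = (x^2 + x + 5)·(11x^2 + 4x + 6) = 11x^4 + 15x^3 + 14x^2 + 9x + 13. This has degree ≥ 3, so divide by f(x) over F_17: 11x^4 + 15x^3 + 14x^2 + 9x + 13 = (11x + 12)·(x^3 + 8x^2 + 14x + 8) + (2x^2 + 8x + 2). Hence a·b ≡ 2x^2 + 8x + 2 (mod f). (F_17[x]/(f) is a field with 17^3 = 4913 elements since f is irreducible of degree 3.)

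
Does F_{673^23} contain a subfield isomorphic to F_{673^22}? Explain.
No: F_{673^22} is not a subfield of F_{673^23}

F_{p^m} embeds in F_{p^n} iff m | n. Here 22 ∤ 23 (since 23 = 1·22 + 1 with remainder 1 ≠ 0), so F_{673^22} is not a subfield of F_{673^23}. Equivalently: if it were, the tower law would give 22 = [F_{673^22}:F_673] dividing [F_{673^23}:F_673] = 23, contradiction.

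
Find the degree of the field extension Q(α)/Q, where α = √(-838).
[Q(α):Q] = 2

[Q(α):Q] equals the degree of the minimal polynomial of α. Here α^2 = -838 and x^2 + 838 is irreducible (d = -838 is squarefree, ≠ 1, hence not a square), so deg(m_α) = 2. Thus [Q(α):Q] = 2.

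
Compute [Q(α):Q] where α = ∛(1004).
[Q(α):Q] = 3

The minimal polynomial of α is x^3 - 1004, irreducible over Q since 1004 is not a perfect cube (so x^3 - 1004 has no rational root). Hence [Q(α):Q] = deg(m_α) = 3.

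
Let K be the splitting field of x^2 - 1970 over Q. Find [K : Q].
[K : Q] = 2

f(x) = x^2 - 1970 factors as (x - √1970)(x + √1970). The splitting field is K = Q(√1970). Since 1970 is squarefree and > 1, it is not a perfect square, so x^2 - 1970 is irreducible over Q and [Q(√1970) : Q] = 2. Hence [K : Q] = 2.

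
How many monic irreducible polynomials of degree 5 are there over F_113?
There are 3684870336 monic irreducible polynomials of degree 5 over F_113

Each element of F_{113^5} that lies in no proper subfield is a root of exactly one monic irreducible of degree 5 over F_113, and each such polynomial has 5 distinct roots in F_{113^5}. By Möbius inversion the count is N_113(5) = (1/5) Σ_{d|5} μ(5/d) · 113^d = (1/5)(μ(5)·113^1 + μ(1)·113^5) = 18424351680/5 = 3684870336.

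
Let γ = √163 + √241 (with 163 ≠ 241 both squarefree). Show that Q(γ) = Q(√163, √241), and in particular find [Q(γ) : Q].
[Q(γ) : Q] = 4 (equivalently, Q(γ) = Q(√163, √241))

Obviously Q(γ) ⊆ Q(√163, √241), and [Q(√163, √241):Q] = 4 (since 163, 241 are distinct squarefree integers > 1 with 39283 not a perfect square). To show equality we compute the minimal polynomial of γ. From γ = √163 + √241: γ^2 = 163 + 2√(39283) + 241 = 404 + 2√(39283), so γ^2 - 404 = 2√(39283); squaring, (γ^2 - 404)^2 = 4·39283, i.e. γ^4 - 808γ^2 + 163216 - 157132 = 0, i.e. γ^4 - 808γ^2 + 6084 = 0. So γ is a root of x^4 - 808x^2 + 6084. This polynomial is irreducible over Q: it has no rational root (each ±√163 ± √241 is irrational), and any factorization into two quadratics over Q would force √(39283) ∈ Q (pairing opposite roots) or √163, √241 ∈ Q (other pairings), all impossible. Hence [Q(γ):Q] = 4 = [Q(√163, √241):Q], so Q(γ) = Q(√163, √241).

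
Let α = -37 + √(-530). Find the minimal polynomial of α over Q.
m_α(x) = x^2 + 74x + 1899

From α + 37 = √(-530), squaring gives (α + 37)^2 = -530, i.e. α^2 + 74α + 1369 = -530, so α^2 + 74α + 1899 = 0. The discriminant of x^2 + 74x + 1899 is (74)^2 - 4·(1899) = 5476 - 7596 = -2120, and 4·(-530) is not a perfect square in Q since -530 is squarefree and ≠ 1. Hence x^2 + 74x + 1899 is irreducible over Q and is the minimal polynomial of α.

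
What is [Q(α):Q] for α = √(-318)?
[Q(α):Q] = 2

[Q(α):Q] equals the degree of the minimal polynomial of α. Here α^2 = -318 and x^2 + 318 is irreducible (d = -318 is squarefree, ≠ 1, hence not a square), so deg(m_α) = 2. Thus [Q(α):Q] = 2.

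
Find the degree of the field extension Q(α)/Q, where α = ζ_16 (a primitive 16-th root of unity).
[Q(α):Q] = 8

The minimal polynomial of ζ_16 over Q is the 16-th cyclotomic polynomial Φ_16(x), which is irreducible over Q and has degree φ(16) = 8. Hence [Q(α):Q] = φ(16) = 8.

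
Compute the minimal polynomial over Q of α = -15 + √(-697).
m_α(x) = x^2 + 30x + 922

From α + 15 = √(-697), squaring gives (α + 15)^2 = -697, i.e. α^2 + 30α + 225 = -697, so α^2 + 30α + 922 = 0. The discriminant of x^2 + 30x + 922 is (30)^2 - 4·(922) = 900 - 3688 = -2788, and 4·(-697) is not a perfect square in Q since -697 is squarefree and ≠ 1. Hence x^2 + 30x + 922 is irreducible over Q and is the minimal polynomial of α.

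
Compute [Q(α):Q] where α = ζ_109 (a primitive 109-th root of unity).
[Q(α):Q] = 108

The minimal polynomial of ζ_109 over Q is the 109-th cyclotomic polynomial Φ_109(x), which is irreducible over Q and has degree φ(109) = 108. Hence [Q(α):Q] = φ(109) = 108.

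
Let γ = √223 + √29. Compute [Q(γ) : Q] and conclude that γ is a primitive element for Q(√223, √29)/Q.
[Q(γ) : Q] = 4 (equivalently, Q(γ) = Q(√223, √29))

Obviously Q(γ) ⊆ Q(√223, √29), and [Q(√223, √29):Q] = 4 (since 223, 29 are distinct squarefree integers > 1 with 6467 not a perfect square). To show equality we compute the minimal polynomial of γ. From γ = √223 + √29: γ^2 = 223 + 2√(6467) + 29 = 252 + 2√(6467), so γ^2 - 252 = 2√(6467); squaring, (γ^2 - 252)^2 = 4·6467, i.e. γ^4 - 504γ^2 + 63504 - 25868 = 0, i.e. γ^4 - 504γ^2 + 37636 = 0. So γ is a root of x^4 - 504x^2 + 37636. This polynomial is irreducible over Q: it has no rational root (each ±√223 ± √29 is irrational), and any factorization into two quadratics over Q would force √(6467) ∈ Q (pairing opposite roots) or √223, √29 ∈ Q (other pairings), all impossible. Hence [Q(γ):Q] = 4 = [Q(√223, √29):Q], so Q(γ) = Q(√223, √29).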